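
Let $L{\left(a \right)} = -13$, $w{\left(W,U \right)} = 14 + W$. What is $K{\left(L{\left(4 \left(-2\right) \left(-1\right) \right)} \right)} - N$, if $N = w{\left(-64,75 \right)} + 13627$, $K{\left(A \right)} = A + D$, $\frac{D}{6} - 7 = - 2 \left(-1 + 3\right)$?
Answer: $-13572$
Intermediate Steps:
$D = 18$ ($D = 42 + 6 \left(- 2 \left(-1 + 3\right)\right) = 42 + 6 \left(\left(-2\right) 2\right) = 42 + 6 \left(-4\right) = 42 - 24 = 18$)
$K{\left(A \right)} = 18 + A$ ($K{\left(A \right)} = A + 18 = 18 + A$)
$N = 13577$ ($N = \left(14 - 64\right) + 13627 = -50 + 13627 = 13577$)
$K{\left(L{\left(4 \left(-2\right) \left(-1\right) \right)} \right)} - N = \left(18 - 13\right) - 13577 = 5 - 13577 = -13572$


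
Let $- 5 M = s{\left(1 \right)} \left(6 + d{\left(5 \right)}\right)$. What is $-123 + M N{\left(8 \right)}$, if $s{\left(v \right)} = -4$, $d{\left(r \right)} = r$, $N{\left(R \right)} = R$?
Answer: $- \frac{263}{5} \approx -52.6$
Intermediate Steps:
$M = \frac{44}{5}$ ($M = - \frac{\left(-4\right) \left(6 + 5\right)}{5} = - \frac{\left(-4\right) 11}{5} = \left(- \frac{1}{5}\right) \left(-44\right) = \frac{44}{5} \approx 8.8$)
$-123 + M N{\left(8 \right)} = -123 + \frac{44}{5} \cdot 8 = -123 + \frac{352}{5} = - \frac{263}{5}$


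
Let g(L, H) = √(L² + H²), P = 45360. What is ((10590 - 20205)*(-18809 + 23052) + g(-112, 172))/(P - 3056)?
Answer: -40796445/42304 + √2633/10576 ≈ -964.36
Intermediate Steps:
g(L, H) = √(H² + L²)
((10590 - 20205)*(-18809 + 23052) + g(-112, 172))/(P - 3056) = ((10590 - 20205)*(-18809 + 23052) + √(172² + (-112)²))/(45360 - 3056) = (-9615*4243 + √(29584 + 12544))/42304 = (-40796445 + √42128)*(1/42304) = (-40796445 + 4*√2633)*(1/42304) = -40796445/42304 + √2633/10576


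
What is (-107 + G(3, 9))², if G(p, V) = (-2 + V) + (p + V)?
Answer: 7744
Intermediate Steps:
G(p, V) = -2 + p + 2*V (G(p, V) = (-2 + V) + (V + p) = -2 + p + 2*V)
(-107 + G(3, 9))² = (-107 + (-2 + 3 + 2*9))² = (-107 + (-2 + 3 + 18))² = (-107 + 19)² = (-88)² = 7744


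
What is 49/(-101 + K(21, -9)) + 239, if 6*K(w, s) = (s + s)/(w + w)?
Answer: 337499/1415 ≈ 238.52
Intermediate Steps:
K(w, s) = s/(6*w) (K(w, s) = ((s + s)/(w + w))/6 = ((2*s)/((2*w)))/6 = ((2*s)*(1/(2*w)))/6 = (s/w)/6 = s/(6*w))
49/(-101 + K(21, -9)) + 239 = 49/(-101 + (⅙)*(-9)/21) + 239 = 49/(-101 + (⅙)*(-9)*(1/21)) + 239 = 49/(-101 - 1/14) + 239 = 49/(-1415/14) + 239 = 49*(-14/1415) + 239 = -686/1415 + 239 = 337499/1415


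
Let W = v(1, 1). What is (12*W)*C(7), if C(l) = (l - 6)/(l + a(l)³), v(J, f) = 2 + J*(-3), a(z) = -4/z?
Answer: -1372/779 ≈ -1.7612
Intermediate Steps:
v(J, f) = 2 - 3*J
W = -1 (W = 2 - 3*1 = 2 - 3 = -1)
C(l) = (-6 + l)/(l - 64/l³) (C(l) = (l - 6)/(l + (-4/l)³) = (-6 + l)/(l - 64/l³))
(12*W)*C(7) = (12*(-1))*(7³*(-6 + 7)/(-64 + 7⁴)) = -4116/(-64 + 2401) = -4116/2337 = -12*343/2337 = -1372/779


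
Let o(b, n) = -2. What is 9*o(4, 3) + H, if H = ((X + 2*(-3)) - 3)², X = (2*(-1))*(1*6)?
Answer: 423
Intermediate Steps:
X = -12 (X = -2*6 = -12)
H = 441 (H = ((-12 + 2*(-3)) - 3)² = ((-12 - 6) - 3)² = (-18 - 3)² = (-21)² = 441)
9*o(4, 3) + H = 9*(-2) + 441 = -18 + 441 = 423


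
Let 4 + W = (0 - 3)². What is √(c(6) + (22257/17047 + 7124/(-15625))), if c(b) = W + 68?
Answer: 2*√83830997027771/2130875 ≈ 8.5936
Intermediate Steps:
W = 5 (W = -4 + (0 - 3)² = -4 + (-3)² = -4 + 9 = 5)
c(b) = 73 (c(b) = 5 + 68 = 73)
√(c(6) + (22257/17047 + 7124/(-15625))) = √(73 + (22257/17047 + 7124/(-15625))) = √(73 + (22257*(1/17047) + 7124*(-1/15625))) = √(73 + (22257/17047 - 7124/15625)) = √(73 + 226322797/266359375) = √(19670557172/266359375) = 2*√83830997027771/2130875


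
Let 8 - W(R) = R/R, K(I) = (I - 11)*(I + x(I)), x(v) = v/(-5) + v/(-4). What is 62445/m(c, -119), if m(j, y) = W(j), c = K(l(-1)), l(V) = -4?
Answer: 62445/7 ≈ 8920.7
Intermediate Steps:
x(v) = -9*v/20 (x(v) = v*(-1/5) + v*(-1/4) = -v/5 - v/4 = -9*v/20)
K(I) = 11*I*(-11 + I)/20 (K(I) = (I - 11)*(I - 9*I/20) = (-11 + I)*(11*I/20) = 11*I*(-11 + I)/20)
c = 33 (c = (11/20)*(-4)*(-11 - 4) = (11/20)*(-4)*(-15) = 33)
W(R) = 7 (W(R) = 8 - R/R = 8 - 1*1 = 8 - 1 = 7)
m(j, y) = 7
62445/m(c, -119) = 62445/7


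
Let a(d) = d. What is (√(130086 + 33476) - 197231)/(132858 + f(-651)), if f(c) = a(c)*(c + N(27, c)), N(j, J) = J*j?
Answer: -197231/11999286 + 7*√3338/11999286 ≈ -0.016403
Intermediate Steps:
f(c) = 28*c² (f(c) = c*(c + c*27) = c*(c + 27*c) = c*(28*c) = 28*c²)
(√(130086 + 33476) - 197231)/(132858 + f(-651)) = (√(130086 + 33476) - 197231)/(132858 + 28*(-651)²) = (√163562 - 197231)/(132858 + 28*423801) = (7*√3338 - 197231)/(132858 + 11866428) = (-197231 + 7*√3338)/11999286 = (-197231 + 7*√3338)*(1/11999286) = -197231/11999286 + 7*√3338/11999286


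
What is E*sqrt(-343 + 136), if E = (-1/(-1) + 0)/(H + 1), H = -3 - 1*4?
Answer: -I*sqrt(23)/2 ≈ -2.3979*I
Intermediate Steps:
H = -7 (H = -3 - 4 = -7)
E = -1/6 (E = (-1/(-1) + 0)/(-7 + 1) = (-1*(-1) + 0)/(-6) = (1 + 0)*(-1/6) = 1*(-1/6) = -1/6 ≈ -0.16667)
E*sqrt(-343 + 136) = -sqrt(-343 + 136)/6 = -I*sqrt(23)/2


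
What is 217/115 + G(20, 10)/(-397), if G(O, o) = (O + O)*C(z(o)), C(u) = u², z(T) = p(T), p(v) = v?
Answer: -373851/45655 ≈ -8.1886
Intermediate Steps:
z(T) = T
G(O, o) = 2*O*o² (G(O, o) = (O + O)*o² = (2*O)*o² = 2*O*o²)
217/115 + G(20, 10)/(-397) = 217/115 + (2*20*10²)/(-397) = 217*(1/115) + (2*20*100)*(-1/397) = 217/115 + 4000*(-1/397) = 217/115 - 4000/397 = -373851/45655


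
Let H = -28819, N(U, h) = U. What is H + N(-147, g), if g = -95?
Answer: -28966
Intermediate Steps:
H + N(-147, g) = -28819 - 147 = -28966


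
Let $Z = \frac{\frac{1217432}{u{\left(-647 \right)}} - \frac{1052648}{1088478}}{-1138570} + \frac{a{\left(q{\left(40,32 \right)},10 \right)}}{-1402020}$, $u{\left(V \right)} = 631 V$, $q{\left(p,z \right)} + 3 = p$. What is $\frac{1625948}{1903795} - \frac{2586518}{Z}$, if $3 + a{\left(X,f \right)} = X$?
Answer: $\frac{882079526488937327197082209675792}{7087363340060683643555} \approx 1.2446 \cdot 10^{11}$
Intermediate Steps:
$q{\left(p,z \right)} = -3 + p$
$a{\left(X,f \right)} = -3 + X$
$Z = - \frac{40950310690314619}{1970446919448849221790}$ ($Z = \frac{\frac{1217432}{631 \left(-647\right)} - \frac{1052648}{1088478}}{-1138570} + \frac{-3 + \left(-3 + 40\right)}{-1402020} = \left(\frac{1217432}{-408257} - \frac{526324}{544239}\right) \left(- \frac{1}{1138570}\right) + \left(-3 + 37\right) \left(- \frac{1}{1402020}\right) = \left(1217432 \left(- \frac{1}{408257}\right) - \frac{526324}{544239}\right) \left(- \frac{1}{1138570}\right) + 34 \left(- \frac{1}{1402020}\right) = \left(- \frac{1217432}{408257} - \frac{526324}{544239}\right) \left(- \frac{1}{1138570}\right) - \frac{17}{701010} = \left(- \frac{877449431516}{222189381423}\right) \left(- \frac{1}{1138570}\right) - \frac{17}{701010} = \frac{438724715758}{126489082003392555} - \frac{17}{701010} = - \frac{40950310690314619}{1970446919448849221790} \approx -2.0782 \cdot 10^{-5}$)
$\frac{1625948}{1903795} - \frac{2586518}{Z} = \frac{1625948}{1903795} - \frac{2586518}{- \frac{40950310690314619}{1970446919448849221790}} = 1625948 \cdot \frac{1}{1903795} - - \frac{463326947745363508313257020}{3722755517301329} = \frac{1625948}{1903795} + \frac{463326947745363508313257020}{3722755517301329} = \frac{882079526488937327197082209675792}{7087363340060683643555}$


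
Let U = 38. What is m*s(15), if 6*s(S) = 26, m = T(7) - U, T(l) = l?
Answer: -403/3 ≈ -134.33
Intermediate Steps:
m = -31 (m = 7 - 1*38 = 7 - 38 = -31)
s(S) = 13/3 (s(S) = (1/6)*26 = 13/3)
m*s(15) = -31*13/3 = -403/3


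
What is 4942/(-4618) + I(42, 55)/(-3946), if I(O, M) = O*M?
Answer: -7542178/4555657 ≈ -1.6556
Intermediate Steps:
I(O, M) = M*O
4942/(-4618) + I(42, 55)/(-3946) = 4942/(-4618) + (55*42)/(-3946) = 4942*(-1/4618) + 2310*(-1/3946) = -2471/2309 - 1155/1973 = -7542178/4555657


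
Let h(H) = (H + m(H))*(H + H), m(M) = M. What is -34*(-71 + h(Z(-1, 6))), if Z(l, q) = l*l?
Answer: 2278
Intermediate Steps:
Z(l, q) = l**2
h(H) = 4*H**2 (h(H) = (H + H)*(H + H) = (2*H)*(2*H) = 4*H**2)
-34*(-71 + h(Z(-1, 6))) = -34*(-71 + 4*((-1)**2)**2) = -34*(-71 + 4*1**2) = -34*(-71 + 4*1) = -34*(-71 + 4) = -34*(-67) = 2278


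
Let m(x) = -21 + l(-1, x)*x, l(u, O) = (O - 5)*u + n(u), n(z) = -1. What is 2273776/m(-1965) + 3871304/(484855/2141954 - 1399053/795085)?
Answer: -12754449239876059814139736/5051516849515691511 ≈ -2.5249e+6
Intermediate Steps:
l(u, O) = -1 + u*(-5 + O) (l(u, O) = (O - 5)*u - 1 = (-5 + O)*u - 1 = u*(-5 + O) - 1 = -1 + u*(-5 + O))
m(x) = -21 + x*(4 - x) (m(x) = -21 + (-1 - 5*(-1) + x*(-1))*x = -21 + (-1 + 5 - x)*x = -21 + (4 - x)*x = -21 + x*(4 - x))
2273776/m(-1965) + 3871304/(484855/2141954 - 1399053/795085) = 2273776/(-21 - 1965*(4 - 1*(-1965))) + 3871304/(484855/2141954 - 1399053/795085) = 2273776/(-21 - 1965*(4 + 1965)) + 3871304/(484855*(1/2141954) - 1399053*1/795085) = 2273776/(-21 - 1965*1969) + 3871304/(484855/2141954 - 1399053/795085) = 2273776/(-21 - 3869085) + 3871304/(-2611206231887/1703035496090) = 2273776/(-3869106) + 3871304*(-1703035496090/2611206231887) = 2273776*(-1/3869106) - 6592968128155201360/2611206231887 = -1136888/1934553 - 6592968128155201360/2611206231887 = -12754449239876059814139736/5051516849515691511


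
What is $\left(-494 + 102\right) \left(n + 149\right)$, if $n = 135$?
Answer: $-111328$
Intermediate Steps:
$\left(-494 + 102\right) \left(n + 149\right) = \left(-494 + 102\right) \left(135 + 149\right) = \left(-392\right) 284 = -111328$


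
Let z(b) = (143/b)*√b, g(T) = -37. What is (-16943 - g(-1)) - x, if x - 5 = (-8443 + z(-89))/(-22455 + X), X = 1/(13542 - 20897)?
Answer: -2793024109451/165156526 - 1051765*I*√89/14698930814 ≈ -16911.0 - 0.00067504*I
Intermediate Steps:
X = -1/7355 (X = 1/(-7355) = -1/7355 ≈ -0.00013596)
z(b) = 143/√b
x = 887880895/165156526 + 1051765*I*√89/14698930814 (x = 5 + (-8443 + 143/√(-89))/(-22455 - 1/7355) = 5 + (-8443 + 143*(-I*√89/89))/(-165156526/7355) = 5 + (-8443 - 143*I*√89/89)*(-7355/165156526) = 5 + (62098265/165156526 + 1051765*I*√89/14698930814) = 887880895/165156526 + 1051765*I*√89/14698930814 ≈ 5.376 + 0.00067504*I)
(-16943 - g(-1)) - x = (-16943 - 1*(-37)) - (887880895/165156526 + 1051765*I*√89/14698930814) = (-16943 + 37) + (-887880895/165156526 - 1051765*I*√89/14698930814) = -16906 + (-887880895/165156526 - 1051765*I*√89/14698930814) = -2793024109451/165156526 - 1051765*I*√89/14698930814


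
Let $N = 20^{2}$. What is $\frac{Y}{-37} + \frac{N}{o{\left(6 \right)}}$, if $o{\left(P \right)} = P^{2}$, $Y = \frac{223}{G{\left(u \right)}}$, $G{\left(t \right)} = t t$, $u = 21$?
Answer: $\frac{60359}{5439} \approx 11.097$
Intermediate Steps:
$N = 400$
$G{\left(t \right)} = t^{2}$
$Y = \frac{223}{441}$ ($Y = \frac{223}{21^{2}} = \frac{223}{441} \approx 0.50567$)
$\frac{Y}{-37} + \frac{N}{o{\left(6 \right)}} = \frac{223}{441 \left(-37\right)} + \frac{400}{6^{2}} = \frac{223}{441} \left(- \frac{1}{37}\right) + \frac{400}{36} = - \frac{223}{16317} + 400 \cdot \frac{1}{36} = - \frac{223}{16317} + \frac{100}{9} = \frac{60359}{5439}$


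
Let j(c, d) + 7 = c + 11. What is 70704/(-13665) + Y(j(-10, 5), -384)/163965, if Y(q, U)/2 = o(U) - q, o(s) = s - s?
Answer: -257618164/49790705 ≈ -5.1740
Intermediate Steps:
j(c, d) = 4 + c (j(c, d) = -7 + (c + 11) = -7 + (11 + c) = 4 + c)
o(s) = 0
Y(q, U) = -2*q (Y(q, U) = 2*(0 - q) = 2*(-q) = -2*q)
70704/(-13665) + Y(j(-10, 5), -384)/163965 = 70704/(-13665) - 2*(4 - 10)/163965 = 70704*(-1/13665) - 2*(-6)*(1/163965) = -23568/4555 + 12*(1/163965) = -23568/4555 + 4/54655 = -257618164/49790705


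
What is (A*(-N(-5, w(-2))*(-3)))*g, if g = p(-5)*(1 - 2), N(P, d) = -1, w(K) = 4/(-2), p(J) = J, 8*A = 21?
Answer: -315/8 ≈ -39.375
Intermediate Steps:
A = 21/8 (A = (⅛)*21 = 21/8 ≈ 2.6250)
w(K) = -2 (w(K) = 4*(-½) = -2)
g = 5 (g = -5*(1 - 2) = -5*(-1) = 5)
(A*(-N(-5, w(-2))*(-3)))*g = (21*(-1*(-1)*(-3))/8)*5 = (21*(1*(-3))/8)*5 = ((21/8)*(-3))*5 = -63/8*5 = -315/8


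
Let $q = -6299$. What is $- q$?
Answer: $6299$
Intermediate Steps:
$- q = \left(-1\right) \left(-6299\right) = 6299$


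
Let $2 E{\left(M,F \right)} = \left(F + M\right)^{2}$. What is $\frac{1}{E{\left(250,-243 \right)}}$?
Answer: $\frac{2}{49} \approx 0.040816$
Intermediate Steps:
$E{\left(M,F \right)} = \frac{\left(F + M\right)^{2}}{2}$
$\frac{1}{E{\left(250,-243 \right)}} = \frac{1}{\frac{1}{2} \left(-243 + 250\right)^{2}} = \frac{1}{\frac{1}{2} \cdot 7^{2}} = \frac{1}{\frac{1}{2} \cdot 49} = \frac{1}{\frac{49}{2}} = \frac{2}{49}$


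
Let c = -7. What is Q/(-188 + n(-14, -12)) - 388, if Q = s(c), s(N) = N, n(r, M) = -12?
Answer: -77593/200 ≈ -387.96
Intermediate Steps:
Q = -7
Q/(-188 + n(-14, -12)) - 388 = -7/(-188 - 12) - 388 = -7/(-200) - 388 = -1/200*(-7) - 388 = 7/200 - 388 = -77593/200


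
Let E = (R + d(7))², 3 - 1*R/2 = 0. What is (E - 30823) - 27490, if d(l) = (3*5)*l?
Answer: -45992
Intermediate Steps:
d(l) = 15*l
R = 6 (R = 6 - 2*0 = 6 + 0 = 6)
E = 12321 (E = (6 + 15*7)² = (6 + 105)² = 111² = 12321)
(E - 30823) - 27490 = (12321 - 30823) - 27490 = -18502 - 27490 = -45992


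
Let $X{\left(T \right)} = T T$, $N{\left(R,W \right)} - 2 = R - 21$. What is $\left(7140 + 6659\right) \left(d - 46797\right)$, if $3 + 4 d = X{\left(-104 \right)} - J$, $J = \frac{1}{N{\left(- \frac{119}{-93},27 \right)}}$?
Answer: $- \frac{4010898850693}{6592} \approx -6.0845 \cdot 10^{8}$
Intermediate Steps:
$N{\left(R,W \right)} = -19 + R$ ($N{\left(R,W \right)} = 2 + \left(R - 21\right) = 2 + \left(-21 + R\right) = -19 + R$)
$X{\left(T \right)} = T^{2}$
$J = - \frac{93}{1648}$ ($J = \frac{1}{-19 - \frac{119}{-93}} = \frac{1}{-19 - - \frac{119}{93}} = \frac{1}{-19 + \frac{119}{93}} = \frac{1}{- \frac{1648}{93}} = - \frac{93}{1648} \approx -0.056432$)
$d = \frac{17819917}{6592}$ ($d = - \frac{3}{4} + \frac{\left(-104\right)^{2} - - \frac{93}{1648}}{4} = - \frac{3}{4} + \frac{10816 + \frac{93}{1648}}{4} = - \frac{3}{4} + \frac{1}{4} \cdot \frac{17824861}{1648} = - \frac{3}{4} + \frac{17824861}{6592} = \frac{17819917}{6592} \approx 2703.3$)
$\left(7140 + 6659\right) \left(d - 46797\right) = \left(7140 + 6659\right) \left(\frac{17819917}{6592} - 46797\right) = 13799 \left(- \frac{290665907}{6592}\right) = - \frac{4010898850693}{6592}$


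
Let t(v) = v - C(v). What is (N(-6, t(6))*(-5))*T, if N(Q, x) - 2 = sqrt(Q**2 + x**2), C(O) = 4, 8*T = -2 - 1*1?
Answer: 15/4 + 15*sqrt(10)/4 ≈ 15.609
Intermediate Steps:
T = -3/8 (T = (-2 - 1*1)/8 = (-2 - 1)/8 = (1/8)*(-3) = -3/8 ≈ -0.37500)
t(v) = -4 + v (t(v) = v - 1*4 = v - 4 = -4 + v)
N(Q, x) = 2 + sqrt(Q**2 + x**2)
(N(-6, t(6))*(-5))*T = ((2 + sqrt((-6)**2 + (-4 + 6)**2))*(-5))*(-3/8) = ((2 + sqrt(36 + 2**2))*(-5))*(-3/8) = ((2 + sqrt(36 + 4))*(-5))*(-3/8) = ((2 + sqrt(40))*(-5))*(-3/8) = ((2 + 2*sqrt(10))*(-5))*(-3/8) = (-10 - 10*sqrt(10))*(-3/8) = 15/4 + 15*sqrt(10)/4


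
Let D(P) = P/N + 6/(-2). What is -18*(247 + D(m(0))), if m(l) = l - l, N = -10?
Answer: -4392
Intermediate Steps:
m(l) = 0
D(P) = -3 - P/10 (D(P) = P/(-10) + 6/(-2) = P*(-⅒) + 6*(-½) = -P/10 - 3 = -3 - P/10)
-18*(247 + D(m(0))) = -18*(247 + (-3 - ⅒*0)) = -18*(247 + (-3 + 0)) = -18*(247 - 3) = -18*244 = -4392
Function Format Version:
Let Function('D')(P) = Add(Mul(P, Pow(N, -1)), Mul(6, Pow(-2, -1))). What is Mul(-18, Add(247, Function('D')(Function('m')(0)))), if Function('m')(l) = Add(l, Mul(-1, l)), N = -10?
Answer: -4392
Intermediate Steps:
Function('m')(l) = 0
Function('D')(P) = Add(-3, Mul(Rational(-1, 10), P)) (Function('D')(P) = Add(Mul(P, Pow(-10, -1)), Mul(6, Pow(-2, -1))) = Add(Mul(P, Rational(-1, 10)), Mul(6, Rational(-1, 2))) = Add(Mul(Rational(-1, 10), P), -3) = Add(-3, Mul(Rational(-1, 10), P)))
Mul(-18, Add(247, Function('D')(Function('m')(0)))) = Mul(-18, Add(247, Add(-3, Mul(Rational(-1, 10), 0)))) = Mul(-18, Add(247, Add(-3, 0))) = Mul(-18, Add(247, -3)) = Mul(-18, 244) = -4392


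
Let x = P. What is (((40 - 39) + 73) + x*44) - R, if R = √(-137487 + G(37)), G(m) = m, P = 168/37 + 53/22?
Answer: 14052/37 - 5*I*√5498 ≈ 379.78 - 370.74*I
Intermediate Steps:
P = 5657/814 (P = 168*(1/37) + 53*(1/22) = 168/37 + 53/22 = 5657/814 ≈ 6.9496)
x = 5657/814 ≈ 6.9496
R = 5*I*√5498 (R = √(-137487 + 37) = √(-137450) = 5*I*√5498 ≈ 370.74*I)
(((40 - 39) + 73) + x*44) - R = (((40 - 39) + 73) + (5657/814)*44) - 5*I*√5498 = ((1 + 73) + 11314/37) - 5*I*√5498 = (74 + 11314/37) - 5*I*√5498 = 14052/37 - 5*I*√5498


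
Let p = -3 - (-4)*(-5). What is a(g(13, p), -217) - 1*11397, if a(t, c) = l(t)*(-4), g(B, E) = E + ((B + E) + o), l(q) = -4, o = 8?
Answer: -11381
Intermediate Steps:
p = -23 (p = -3 - 1*20 = -3 - 20 = -23)
g(B, E) = 8 + B + 2*E (g(B, E) = E + ((B + E) + 8) = E + (8 + B + E) = 8 + B + 2*E)
a(t, c) = 16 (a(t, c) = -4*(-4) = 16)
a(g(13, p), -217) - 1*11397 = 16 - 1*11397 = 16 - 11397 = -11381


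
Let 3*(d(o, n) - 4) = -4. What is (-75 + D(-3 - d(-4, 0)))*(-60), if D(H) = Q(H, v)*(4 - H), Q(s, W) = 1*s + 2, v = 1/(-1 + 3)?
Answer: 19880/3 ≈ 6626.7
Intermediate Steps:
v = ½ (v = 1/2 = ½ ≈ 0.50000)
d(o, n) = 8/3 (d(o, n) = 4 + (⅓)*(-4) = 4 - 4/3 = 8/3)
Q(s, W) = 2 + s (Q(s, W) = s + 2 = 2 + s)
D(H) = (2 + H)*(4 - H)
(-75 + D(-3 - d(-4, 0)))*(-60) = (-75 - (-4 + (-3 - 1*8/3))*(2 + (-3 - 1*8/3)))*(-60) = (-75 - (-4 + (-3 - 8/3))*(2 + (-3 - 8/3)))*(-60) = (-75 - (-4 - 17/3)*(2 - 17/3))*(-60) = (-75 - 1*(-29/3)*(-11/3))*(-60) = (-75 - 319/9)*(-60) = -994/9*(-60) = 19880/3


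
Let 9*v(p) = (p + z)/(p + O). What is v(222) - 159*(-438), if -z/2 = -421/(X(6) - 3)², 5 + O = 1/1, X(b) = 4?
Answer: 68319334/981 ≈ 69643.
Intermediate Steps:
O = -4 (O = -5 + 1/1 = -5 + 1 = -4)
z = 842 (z = -(-842)/((4 - 3)²) = -(-842)/(1²) = -(-842)/1 = -(-842) = -2*(-421) = 842)
v(p) = (842 + p)/(9*(-4 + p)) (v(p) = ((p + 842)/(p - 4))/9 = ((842 + p)/(-4 + p))/9 = (842 + p)/(9*(-4 + p)))
v(222) - 159*(-438) = (842 + 222)/(9*(-4 + 222)) - 159*(-438) = (⅑)*1064/218 - 1*(-69642) = (⅑)*(1/218)*1064 + 69642 = 532/981 + 69642 = 68319334/981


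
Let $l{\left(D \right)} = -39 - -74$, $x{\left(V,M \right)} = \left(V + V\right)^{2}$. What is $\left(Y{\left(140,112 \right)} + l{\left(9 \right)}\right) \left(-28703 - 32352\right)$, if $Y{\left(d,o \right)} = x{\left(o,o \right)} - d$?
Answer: $-3057084905$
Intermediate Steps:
$x{\left(V,M \right)} = 4 V^{2}$ ($x{\left(V,M \right)} = \left(2 V\right)^{2} = 4 V^{2}$)
$l{\left(D \right)} = 35$ ($l{\left(D \right)} = -39 + 74 = 35$)
$Y{\left(d,o \right)} = - d + 4 o^{2}$ ($Y{\left(d,o \right)} = 4 o^{2} - d = - d + 4 o^{2}$)
$\left(Y{\left(140,112 \right)} + l{\left(9 \right)}\right) \left(-28703 - 32352\right) = \left(\left(\left(-1\right) 140 + 4 \cdot 112^{2}\right) + 35\right) \left(-28703 - 32352\right) = \left(\left(-140 + 4 \cdot 12544\right) + 35\right) \left(-61055\right) = \left(\left(-140 + 50176\right) + 35\right) \left(-61055\right) = \left(50036 + 35\right) \left(-61055\right) = 50071 \left(-61055\right) = -3057084905$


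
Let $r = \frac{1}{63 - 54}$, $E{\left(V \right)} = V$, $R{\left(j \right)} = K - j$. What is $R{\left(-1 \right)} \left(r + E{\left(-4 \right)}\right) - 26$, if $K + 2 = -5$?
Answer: $- \frac{8}{3} \approx -2.6667$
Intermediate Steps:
$K = -7$ ($K = -2 - 5 = -7$)
$R{\left(j \right)} = -7 - j$
$r = \frac{1}{9} \approx 0.11111$
$R{\left(-1 \right)} \left(r + E{\left(-4 \right)}\right) - 26 = \left(-7 - -1\right) \left(\frac{1}{9} - 4\right) - 26 = \left(-7 + 1\right) \left(- \frac{35}{9}\right) - 26 = \left(-6\right) \left(- \frac{35}{9}\right) - 26 = \frac{70}{3} - 26 = - \frac{8}{3}$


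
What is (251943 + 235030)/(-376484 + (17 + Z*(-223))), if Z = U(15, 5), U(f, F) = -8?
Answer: -486973/374683 ≈ -1.2997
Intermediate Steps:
Z = -8
(251943 + 235030)/(-376484 + (17 + Z*(-223))) = (251943 + 235030)/(-376484 + (17 - 8*(-223))) = 486973/(-376484 + (17 + 1784)) = 486973/(-376484 + 1801) = 486973/(-374683) = 486973*(-1/374683) = -486973/374683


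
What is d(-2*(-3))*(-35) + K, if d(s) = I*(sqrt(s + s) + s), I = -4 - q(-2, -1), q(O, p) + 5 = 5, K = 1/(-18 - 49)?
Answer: 56279/67 + 280*sqrt(3) ≈ 1325.0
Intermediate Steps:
K = -1/67 (K = 1/(-67) = -1/67 ≈ -0.014925)
q(O, p) = 0 (q(O, p) = -5 + 5 = 0)
I = -4 (I = -4 - 1*0 = -4 + 0 = -4)
d(s) = -4*s - 4*sqrt(2)*sqrt(s) (d(s) = -4*(sqrt(s + s) + s) = -4*(sqrt(2*s) + s) = -4*(sqrt(2)*sqrt(s) + s) = -4*(s + sqrt(2)*sqrt(s)) = -4*s - 4*sqrt(2)*sqrt(s))
d(-2*(-3))*(-35) + K = (-(-8)*(-3) - 4*sqrt(2)*sqrt(-2*(-3)))*(-35) - 1/67 = (-4*6 - 4*sqrt(2)*sqrt(6))*(-35) - 1/67 = (-24 - 8*sqrt(3))*(-35) - 1/67 = (840 + 280*sqrt(3)) - 1/67 = 56279/67 + 280*sqrt(3)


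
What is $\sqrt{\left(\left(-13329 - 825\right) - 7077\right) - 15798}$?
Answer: $i \sqrt{37029} \approx 192.43 i$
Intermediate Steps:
$\sqrt{\left(\left(-13329 - 825\right) - 7077\right) - 15798} = \sqrt{\left(-14154 - 7077\right) - 15798} = \sqrt{-21231 - 15798} = \sqrt{-37029} = i \sqrt{37029}$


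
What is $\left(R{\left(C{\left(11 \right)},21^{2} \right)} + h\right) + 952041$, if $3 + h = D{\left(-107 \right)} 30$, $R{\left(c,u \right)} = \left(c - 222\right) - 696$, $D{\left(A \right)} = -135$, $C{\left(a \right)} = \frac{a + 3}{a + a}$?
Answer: $\frac{10417777}{11} \approx 9.4707 \cdot 10^{5}$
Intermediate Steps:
$C{\left(a \right)} = \frac{3 + a}{2 a}$
$R{\left(c,u \right)} = -918 + c$ ($R{\left(c,u \right)} = \left(c - 222\right) - 696 = \left(-222 + c\right) - 696 = -918 + c$)
$h = -4053$ ($h = -3 - 4050 = -4053$)
$\left(R{\left(C{\left(11 \right)},21^{2} \right)} + h\right) + 952041 = \left(\left(-918 + \frac{3 + 11}{2 \cdot 11}\right) - 4053\right) + 952041 = \left(\left(-918 + \frac{1}{2} \cdot \frac{1}{11} \cdot 14\right) - 4053\right) + 952041 = \left(\left(-918 + \frac{7}{11}\right) - 4053\right) + 952041 = \left(- \frac{10091}{11} - 4053\right) + 952041 = - \frac{54674}{11} + 952041 = \frac{10417777}{11}$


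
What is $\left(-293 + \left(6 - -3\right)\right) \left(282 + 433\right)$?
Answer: $-203060$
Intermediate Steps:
$\left(-293 + \left(6 - -3\right)\right) \left(282 + 433\right) = \left(-293 + \left(6 + 3\right)\right) 715 = \left(-293 + 9\right) 715 = \left(-284\right) 715 = -203060$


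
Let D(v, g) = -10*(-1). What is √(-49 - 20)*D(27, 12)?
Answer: 10*I*√69 ≈ 83.066*I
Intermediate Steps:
D(v, g) = 10
√(-49 - 20)*D(27, 12) = √(-49 - 20)*10 = √(-69)*10 = (I*√69)*10 = 10*I*√69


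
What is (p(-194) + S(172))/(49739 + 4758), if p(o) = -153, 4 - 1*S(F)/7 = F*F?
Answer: -207213/54497 ≈ -3.8023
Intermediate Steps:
S(F) = 28 - 7*F**2 (S(F) = 28 - 7*F*F = 28 - 7*F**2)
(p(-194) + S(172))/(49739 + 4758) = (-153 + (28 - 7*172**2))/(49739 + 4758) = (-153 + (28 - 7*29584))/54497 = (-153 + (28 - 207088))*(1/54497) = (-153 - 207060)*(1/54497) = -207213*1/54497 = -207213/54497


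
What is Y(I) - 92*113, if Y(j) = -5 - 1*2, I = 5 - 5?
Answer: -10403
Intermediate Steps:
I = 0
Y(j) = -7 (Y(j) = -5 - 2 = -7)
Y(I) - 92*113 = -7 - 92*113 = -7 - 10396 = -10403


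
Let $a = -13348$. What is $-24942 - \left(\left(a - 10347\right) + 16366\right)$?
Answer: $-17613$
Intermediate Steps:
$-24942 - \left(\left(a - 10347\right) + 16366\right) = -24942 - \left(\left(-13348 - 10347\right) + 16366\right) = -24942 - \left(-23695 + 16366\right) = -24942 - -7329 = -24942 + 7329 = -17613$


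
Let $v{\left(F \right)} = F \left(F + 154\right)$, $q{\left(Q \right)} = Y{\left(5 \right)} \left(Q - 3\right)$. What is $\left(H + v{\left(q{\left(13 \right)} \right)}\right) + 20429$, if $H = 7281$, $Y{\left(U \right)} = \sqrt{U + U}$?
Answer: $28710 + 1540 \sqrt{10} \approx 33580.0$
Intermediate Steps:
$Y{\left(U \right)} = \sqrt{2} \sqrt{U}$ ($Y{\left(U \right)} = \sqrt{2 U} = \sqrt{2} \sqrt{U}$)
$q{\left(Q \right)} = \sqrt{10} \left(-3 + Q\right)$ ($q{\left(Q \right)} = \sqrt{2} \sqrt{5} \left(Q - 3\right) = \sqrt{10} \left(-3 + Q\right)$)
$v{\left(F \right)} = F \left(154 + F\right)$
$\left(H + v{\left(q{\left(13 \right)} \right)}\right) + 20429 = \left(7281 + \sqrt{10} \left(-3 + 13\right) \left(154 + \sqrt{10} \left(-3 + 13\right)\right)\right) + 20429 = \left(7281 + \sqrt{10} \cdot 10 \left(154 + \sqrt{10} \cdot 10\right)\right) + 20429 = \left(7281 + 10 \sqrt{10} \left(154 + 10 \sqrt{10}\right)\right) + 20429 = 27710 + 10 \sqrt{10} \left(154 + 10 \sqrt{10}\right)$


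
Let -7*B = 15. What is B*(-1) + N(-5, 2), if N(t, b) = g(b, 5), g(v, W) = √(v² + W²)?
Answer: 15/7 + √29 ≈ 7.5280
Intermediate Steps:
B = -15/7 (B = -⅐*15 = -15/7 ≈ -2.1429)
g(v, W) = √(W² + v²)
N(t, b) = √(25 + b²) (N(t, b) = √(5² + b²) = √(25 + b²))
B*(-1) + N(-5, 2) = -15/7*(-1) + √(25 + 2²) = 15/7 + √(25 + 4) = 15/7 + √29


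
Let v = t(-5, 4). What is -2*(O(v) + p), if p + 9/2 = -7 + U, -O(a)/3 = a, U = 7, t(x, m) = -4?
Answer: -15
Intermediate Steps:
v = -4
O(a) = -3*a
p = -9/2 (p = -9/2 + (-7 + 7) = -9/2 + 0 = -9/2 ≈ -4.5000)
-2*(O(v) + p) = -2*(-3*(-4) - 9/2) = -2*(12 - 9/2) = -2*15/2 = -15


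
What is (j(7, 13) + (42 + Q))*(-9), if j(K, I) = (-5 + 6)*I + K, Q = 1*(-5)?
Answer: -513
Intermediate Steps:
Q = -5
j(K, I) = I + K (j(K, I) = 1*I + K = I + K)
(j(7, 13) + (42 + Q))*(-9) = ((13 + 7) + (42 - 5))*(-9) = (20 + 37)*(-9) = 57*(-9) = -513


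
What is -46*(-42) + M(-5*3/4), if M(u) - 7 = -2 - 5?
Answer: 1932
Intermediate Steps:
M(u) = 0 (M(u) = 7 + (-2 - 5) = 7 - 7 = 0)
-46*(-42) + M(-5*3/4) = -46*(-42) + 0 = 1932 + 0 = 1932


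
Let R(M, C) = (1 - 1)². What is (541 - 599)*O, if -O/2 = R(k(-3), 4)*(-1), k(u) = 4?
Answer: 0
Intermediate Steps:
R(M, C) = 0 (R(M, C) = 0² = 0)
O = 0 (O = -0*(-1) = -2*0 = 0)
(541 - 599)*O = (541 - 599)*0 = -58*0 = 0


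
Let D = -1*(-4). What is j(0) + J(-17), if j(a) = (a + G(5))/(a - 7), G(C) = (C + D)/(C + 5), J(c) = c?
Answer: -1199/70 ≈ -17.129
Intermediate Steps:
D = 4
G(C) = (4 + C)/(5 + C) (G(C) = (C + 4)/(C + 5) = (4 + C)/(5 + C))
j(a) = (9/10 + a)/(-7 + a) (j(a) = (a + (4 + 5)/(5 + 5))/(a - 7) = (a + 9/10)/(-7 + a) = (9/10 + a)/(-7 + a))
j(0) + J(-17) = (9/10 + 0)/(-7 + 0) - 17 = (9/10)/(-7) - 17 = -⅐*9/10 - 17 = -9/70 - 17 = -1199/70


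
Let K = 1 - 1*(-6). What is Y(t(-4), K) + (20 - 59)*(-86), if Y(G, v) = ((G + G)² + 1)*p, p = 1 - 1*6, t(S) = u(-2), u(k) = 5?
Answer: 2849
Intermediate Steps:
t(S) = 5
K = 7 (K = 1 + 6 = 7)
p = -5 (p = 1 - 6 = -5)
Y(G, v) = -5 - 20*G² (Y(G, v) = ((G + G)² + 1)*(-5) = ((2*G)² + 1)*(-5) = (4*G² + 1)*(-5) = (1 + 4*G²)*(-5) = -5 - 20*G²)
Y(t(-4), K) + (20 - 59)*(-86) = (-5 - 20*5²) + (20 - 59)*(-86) = (-5 - 20*25) - 39*(-86) = (-5 - 500) + 3354 = -505 + 3354 = 2849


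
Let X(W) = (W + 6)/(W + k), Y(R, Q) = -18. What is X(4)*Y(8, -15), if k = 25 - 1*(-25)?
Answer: -10/3 ≈ -3.3333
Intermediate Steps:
k = 50 (k = 25 + 25 = 50)
X(W) = (6 + W)/(50 + W) (X(W) = (W + 6)/(W + 50) = (6 + W)/(50 + W))
X(4)*Y(8, -15) = ((6 + 4)/(50 + 4))*(-18) = (10/54)*(-18) = ((1/54)*10)*(-18) = (5/27)*(-18) = -10/3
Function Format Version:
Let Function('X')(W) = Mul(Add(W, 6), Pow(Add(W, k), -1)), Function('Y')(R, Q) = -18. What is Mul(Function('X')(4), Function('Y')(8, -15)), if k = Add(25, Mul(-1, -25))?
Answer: Rational(-10, 3) ≈ -3.3333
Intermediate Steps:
k = 50 (k = Add(25, 25) = 50)
Function('X')(W) = Mul(Pow(Add(50, W), -1), Add(6, W)) (Function('X')(W) = Mul(Add(W, 6), Pow(Add(W, 50), -1)) = Mul(Add(6, W), Pow(Add(50, W), -1)) = Mul(Pow(Add(50, W), -1), Add(6, W)))
Mul(Function('X')(4), Function('Y')(8, -15)) = Mul(Mul(Pow(Add(50, 4), -1), Add(6, 4)), -18) = Mul(Mul(Pow(54, -1), 10), -18) = Mul(Mul(Rational(1, 54), 10), -18) = Mul(Rational(5, 27), -18) = Rational(-10, 3)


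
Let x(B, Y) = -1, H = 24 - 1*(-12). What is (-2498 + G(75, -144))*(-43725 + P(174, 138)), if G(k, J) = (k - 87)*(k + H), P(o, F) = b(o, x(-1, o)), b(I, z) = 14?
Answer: 167413130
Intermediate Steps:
H = 36 (H = 24 + 12 = 36)
P(o, F) = 14
G(k, J) = (-87 + k)*(36 + k) (G(k, J) = (k - 87)*(k + 36) = (-87 + k)*(36 + k))
(-2498 + G(75, -144))*(-43725 + P(174, 138)) = (-2498 + (-3132 + 75**2 - 51*75))*(-43725 + 14) = (-2498 + (-3132 + 5625 - 3825))*(-43711) = (-2498 - 1332)*(-43711) = -3830*(-43711) = 167413130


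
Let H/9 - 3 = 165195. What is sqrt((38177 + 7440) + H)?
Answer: sqrt(1532399) ≈ 1237.9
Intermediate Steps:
H = 1486782 (H = 27 + 9*165195 = 27 + 1486755 = 1486782)
sqrt((38177 + 7440) + H) = sqrt((38177 + 7440) + 1486782) = sqrt(45617 + 1486782) = sqrt(1532399)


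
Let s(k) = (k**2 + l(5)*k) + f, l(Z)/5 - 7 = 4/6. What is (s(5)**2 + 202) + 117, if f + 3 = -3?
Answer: 402295/9 ≈ 44699.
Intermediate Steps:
f = -6 (f = -3 - 3 = -6)
l(Z) = 115/3 (l(Z) = 35 + 5*(4/6) = 35 + 5*(4*(1/6)) = 35 + 5*(2/3) = 35 + 10/3 = 115/3)
s(k) = -6 + k**2 + 115*k/3 (s(k) = (k**2 + 115*k/3) - 6 = -6 + k**2 + 115*k/3)
(s(5)**2 + 202) + 117 = ((-6 + 5**2 + (115/3)*5)**2 + 202) + 117 = ((-6 + 25 + 575/3)**2 + 202) + 117 = ((632/3)**2 + 202) + 117 = (399424/9 + 202) + 117 = 401242/9 + 117 = 402295/9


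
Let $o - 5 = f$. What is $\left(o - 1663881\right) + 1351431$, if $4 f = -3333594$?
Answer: $- \frac{2291687}{2} \approx -1.1458 \cdot 10^{6}$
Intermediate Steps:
$f = - \frac{1666797}{2}$ ($f = \frac{1}{4} \left(-3333594\right) = - \frac{1666797}{2} \approx -8.334 \cdot 10^{5}$)
$o = - \frac{1666787}{2}$ ($o = 5 - \frac{1666797}{2} = - \frac{1666787}{2} \approx -8.3339 \cdot 10^{5}$)
$\left(o - 1663881\right) + 1351431 = \left(- \frac{1666787}{2} - 1663881\right) + 1351431 = - \frac{4994549}{2} + 1351431 = - \frac{2291687}{2}$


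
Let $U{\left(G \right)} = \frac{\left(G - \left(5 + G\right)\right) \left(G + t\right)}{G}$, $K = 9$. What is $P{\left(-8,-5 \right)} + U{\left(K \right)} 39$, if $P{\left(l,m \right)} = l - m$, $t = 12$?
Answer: $-458$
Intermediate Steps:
$U{\left(G \right)} = \frac{-60 - 5 G}{G}$ ($U{\left(G \right)} = \frac{\left(G - \left(5 + G\right)\right) \left(G + 12\right)}{G} = \frac{\left(-5\right) \left(12 + G\right)}{G} = \frac{-60 - 5 G}{G}$)
$P{\left(-8,-5 \right)} + U{\left(K \right)} 39 = \left(-8 - -5\right) + \left(-5 - \frac{60}{9}\right) 39 = \left(-8 + 5\right) + \left(-5 - \frac{20}{3}\right) 39 = -3 + \left(-5 - \frac{20}{3}\right) 39 = -3 - 455 = -458$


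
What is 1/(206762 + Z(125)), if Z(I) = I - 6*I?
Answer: 1/206137 ≈ 4.8511e-6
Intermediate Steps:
Z(I) = -5*I
1/(206762 + Z(125)) = 1/(206762 - 5*125) = 1/(206762 - 625) = 1/206137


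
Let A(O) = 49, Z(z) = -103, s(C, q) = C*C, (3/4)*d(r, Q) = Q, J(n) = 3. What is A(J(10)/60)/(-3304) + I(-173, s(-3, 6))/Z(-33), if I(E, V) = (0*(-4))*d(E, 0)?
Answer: -7/472 ≈ -0.014831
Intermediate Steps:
d(r, Q) = 4*Q/3
s(C, q) = C²
I(E, V) = 0 (I(E, V) = (0*(-4))*((4/3)*0) = 0*0 = 0)
A(J(10)/60)/(-3304) + I(-173, s(-3, 6))/Z(-33) = 49/(-3304) + 0/(-103) = 49*(-1/3304) + 0*(-1/103) = -7/472 + 0 = -7/472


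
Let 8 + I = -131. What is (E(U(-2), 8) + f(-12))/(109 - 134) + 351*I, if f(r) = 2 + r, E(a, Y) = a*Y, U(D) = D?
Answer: -1219699/25 ≈ -48788.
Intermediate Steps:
E(a, Y) = Y*a
I = -139 (I = -8 - 131 = -139)
(E(U(-2), 8) + f(-12))/(109 - 134) + 351*I = (8*(-2) + (2 - 12))/(109 - 134) + 351*(-139) = (-16 - 10)/(-25) - 48789 = -26*(-1/25) - 48789 = 26/25 - 48789 = -1219699/25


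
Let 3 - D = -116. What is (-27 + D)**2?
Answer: 8464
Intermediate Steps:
D = 119 (D = 3 - 1*(-116) = 3 + 116 = 119)
(-27 + D)**2 = (-27 + 119)**2 = 92**2 = 8464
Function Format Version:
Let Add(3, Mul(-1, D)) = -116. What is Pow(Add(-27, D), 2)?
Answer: 8464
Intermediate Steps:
D = 119 (D = Add(3, Mul(-1, -116)) = Add(3, 116) = 119)
Pow(Add(-27, D), 2) = Pow(Add(-27, 119), 2) = Pow(92, 2) = 8464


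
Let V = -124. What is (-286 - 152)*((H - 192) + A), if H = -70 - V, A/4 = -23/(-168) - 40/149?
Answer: 63283481/1043 ≈ 60675.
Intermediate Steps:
A = -3293/6258 (A = 4*(-23/(-168) - 40/149) = 4*(-23*(-1/168) - 40*1/149) = 4*(23/168 - 40/149) = 4*(-3293/25032) = -3293/6258 ≈ -0.52621)
H = 54 (H = -70 - 1*(-124) = -70 + 124 = 54)
(-286 - 152)*((H - 192) + A) = (-286 - 152)*((54 - 192) - 3293/6258) = -438*(-138 - 3293/6258) = -438*(-866897/6258) = 63283481/1043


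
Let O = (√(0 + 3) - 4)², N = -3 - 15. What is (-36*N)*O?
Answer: 12312 - 5184*√3 ≈ 3333.0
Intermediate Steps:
N = -18
O = (-4 + √3)² (O = (√3 - 4)² = (-4 + √3)² ≈ 5.1436)
(-36*N)*O = (-36*(-18))*(4 - √3)² = 648*(4 - √3)²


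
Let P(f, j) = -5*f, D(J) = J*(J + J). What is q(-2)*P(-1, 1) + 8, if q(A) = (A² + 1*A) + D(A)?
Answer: 58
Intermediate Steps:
D(J) = 2*J² (D(J) = J*(2*J) = 2*J²)
q(A) = A + 3*A² (q(A) = (A² + 1*A) + 2*A² = (A² + A) + 2*A² = (A + A²) + 2*A² = A + 3*A²)
q(-2)*P(-1, 1) + 8 = (-2*(1 + 3*(-2)))*(-5*(-1)) + 8 = -2*(1 - 6)*5 + 8 = -2*(-5)*5 + 8 = 10*5 + 8 = 50 + 8 = 58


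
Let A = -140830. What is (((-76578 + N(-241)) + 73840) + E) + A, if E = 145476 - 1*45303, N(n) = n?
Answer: -43636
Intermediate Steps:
E = 100173 (E = 145476 - 45303 = 100173)
(((-76578 + N(-241)) + 73840) + E) + A = (((-76578 - 241) + 73840) + 100173) - 140830 = ((-76819 + 73840) + 100173) - 140830 = (-2979 + 100173) - 140830 = 97194 - 140830 = -43636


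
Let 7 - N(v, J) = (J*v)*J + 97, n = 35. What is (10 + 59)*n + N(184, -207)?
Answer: -7881891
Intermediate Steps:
N(v, J) = -90 - v*J² (N(v, J) = 7 - ((J*v)*J + 97) = 7 - (v*J² + 97) = 7 - (97 + v*J²) = 7 + (-97 - v*J²) = -90 - v*J²)
(10 + 59)*n + N(184, -207) = (10 + 59)*35 + (-90 - 1*184*(-207)²) = 69*35 + (-90 - 1*184*42849) = 2415 + (-90 - 7884216) = 2415 - 7884306 = -7881891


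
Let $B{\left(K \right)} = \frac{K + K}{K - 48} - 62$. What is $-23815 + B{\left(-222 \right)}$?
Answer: $- \frac{1074391}{45} \approx -23875.0$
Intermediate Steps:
$B{\left(K \right)} = -62 + \frac{2 K}{-48 + K}$ ($B{\left(K \right)} = \frac{2 K}{-48 + K} - 62 = -62 + \frac{2 K}{-48 + K}$)
$-23815 + B{\left(-222 \right)} = -23815 + \frac{12 \left(248 - -1110\right)}{-48 - 222} = -23815 + \frac{12 \left(248 + 1110\right)}{-270} = -23815 + 12 \left(- \frac{1}{270}\right) 1358 = -23815 - \frac{2716}{45} = - \frac{1074391}{45}$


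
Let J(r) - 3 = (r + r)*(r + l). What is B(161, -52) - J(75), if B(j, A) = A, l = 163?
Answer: -35755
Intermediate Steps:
J(r) = 3 + 2*r*(163 + r) (J(r) = 3 + (r + r)*(r + 163) = 3 + (2*r)*(163 + r) = 3 + 2*r*(163 + r))
B(161, -52) - J(75) = -52 - (3 + 2*75² + 326*75) = -52 - (3 + 2*5625 + 24450) = -52 - (3 + 11250 + 24450) = -52 - 1*35703 = -52 - 35703 = -35755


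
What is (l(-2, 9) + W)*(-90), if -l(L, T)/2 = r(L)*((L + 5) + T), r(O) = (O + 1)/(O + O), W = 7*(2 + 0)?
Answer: -720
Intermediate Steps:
W = 14 (W = 7*2 = 14)
r(O) = (1 + O)/(2*O) (r(O) = (1 + O)/((2*O)) = (1 + O)*(1/(2*O)) = (1 + O)/(2*O))
l(L, T) = -(1 + L)*(5 + L + T)/L (l(L, T) = -2*(1 + L)/(2*L)*((L + 5) + T) = -2*(1 + L)/(2*L)*((5 + L) + T) = -2*(1 + L)/(2*L)*(5 + L + T) = -(1 + L)*(5 + L + T)/L)
(l(-2, 9) + W)*(-90) = (-1*(1 - 2)*(5 - 2 + 9)/(-2) + 14)*(-90) = (-1*(-1/2)*(-1)*12 + 14)*(-90) = (-6 + 14)*(-90) = 8*(-90) = -720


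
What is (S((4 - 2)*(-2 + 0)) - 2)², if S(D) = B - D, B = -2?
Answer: 0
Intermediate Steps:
S(D) = -2 - D
(S((4 - 2)*(-2 + 0)) - 2)² = ((-2 - (4 - 2)*(-2 + 0)) - 2)² = ((-2 - 2*(-2)) - 2)² = ((-2 - 1*(-4)) - 2)² = ((-2 + 4) - 2)² = (2 - 2)² = 0² = 0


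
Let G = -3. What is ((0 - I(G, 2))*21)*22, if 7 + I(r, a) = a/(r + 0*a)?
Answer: 3542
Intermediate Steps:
I(r, a) = -7 + a/r (I(r, a) = -7 + a/(r + 0*a) = -7 + a/(r + 0) = -7 + a/r)
((0 - I(G, 2))*21)*22 = ((0 - (-7 + 2/(-3)))*21)*22 = ((0 - (-7 + 2*(-⅓)))*21)*22 = ((0 - (-7 - ⅔))*21)*22 = ((0 - 1*(-23/3))*21)*22 = ((0 + 23/3)*21)*22 = ((23/3)*21)*22 = 161*22 = 3542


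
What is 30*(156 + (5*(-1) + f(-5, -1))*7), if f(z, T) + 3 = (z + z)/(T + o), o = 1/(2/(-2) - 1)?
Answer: 4400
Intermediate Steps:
o = -½ (o = 1/(2*(-½) - 1) = 1/(-1 - 1) = 1/(-2) = -½ ≈ -0.50000)
f(z, T) = -3 + 2*z/(-½ + T) (f(z, T) = -3 + (z + z)/(T - ½) = -3 + (2*z)/(-½ + T) = -3 + 2*z/(-½ + T))
30*(156 + (5*(-1) + f(-5, -1))*7) = 30*(156 + (5*(-1) + (3 - 6*(-1) + 4*(-5))/(-1 + 2*(-1)))*7) = 30*(156 + (-5 + (3 + 6 - 20)/(-1 - 2))*7) = 30*(156 + (-5 - 11/(-3))*7) = 30*(156 + (-5 - ⅓*(-11))*7) = 30*(156 + (-5 + 11/3)*7) = 30*(156 - 4/3*7) = 30*(156 - 28/3) = 30*(440/3) = 4400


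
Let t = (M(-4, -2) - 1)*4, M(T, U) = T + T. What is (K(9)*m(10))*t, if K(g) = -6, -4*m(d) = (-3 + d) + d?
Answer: -918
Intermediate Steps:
m(d) = ¾ - d/2 (m(d) = -((-3 + d) + d)/4 = -(-3 + 2*d)/4 = ¾ - d/2)
M(T, U) = 2*T
t = -36 (t = (2*(-4) - 1)*4 = (-8 - 1)*4 = -9*4 = -36)
(K(9)*m(10))*t = -6*(¾ - ½*10)*(-36) = -6*(¾ - 5)*(-36) = -6*(-17/4)*(-36) = (51/2)*(-36) = -918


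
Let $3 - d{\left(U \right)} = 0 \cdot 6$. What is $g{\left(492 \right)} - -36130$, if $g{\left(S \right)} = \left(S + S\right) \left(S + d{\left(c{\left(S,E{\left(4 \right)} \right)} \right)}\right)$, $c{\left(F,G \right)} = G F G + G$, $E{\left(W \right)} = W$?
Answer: $523210$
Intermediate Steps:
$c{\left(F,G \right)} = G + F G^{2}$ ($c{\left(F,G \right)} = F G G + G = F G^{2} + G = G + F G^{2}$)
$d{\left(U \right)} = 3$ ($d{\left(U \right)} = 3 - 0 \cdot 6 = 3 - 0 = 3 + 0 = 3$)
$g{\left(S \right)} = 2 S \left(3 + S\right)$ ($g{\left(S \right)} = \left(S + S\right) \left(S + 3\right) = 2 S \left(3 + S\right)$)
$g{\left(492 \right)} - -36130 = 2 \cdot 492 \left(3 + 492\right) - -36130 = 2 \cdot 492 \cdot 495 + 36130 = 487080 + 36130 = 523210$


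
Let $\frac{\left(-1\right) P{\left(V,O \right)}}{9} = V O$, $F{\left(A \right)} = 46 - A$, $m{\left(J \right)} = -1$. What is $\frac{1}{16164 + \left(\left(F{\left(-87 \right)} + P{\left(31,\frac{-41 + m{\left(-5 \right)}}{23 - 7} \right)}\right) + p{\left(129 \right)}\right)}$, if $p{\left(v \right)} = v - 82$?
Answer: $\frac{8}{136611} \approx 5.856 \cdot 10^{-5}$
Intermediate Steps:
$p{\left(v \right)} = -82 + v$
$P{\left(V,O \right)} = - 9 O V$ ($P{\left(V,O \right)} = - 9 V O = - 9 O V$)
$\frac{1}{16164 + \left(\left(F{\left(-87 \right)} + P{\left(31,\frac{-41 + m{\left(-5 \right)}}{23 - 7} \right)}\right) + p{\left(129 \right)}\right)} = \frac{1}{16164 + \left(\left(\left(46 - -87\right) - 9 \frac{-41 - 1}{23 - 7} \cdot 31\right) + \left(-82 + 129\right)\right)} = \frac{1}{16164 + \left(\left(\left(46 + 87\right) - 9 \left(- \frac{42}{16}\right) 31\right) + 47\right)} = \frac{1}{16164 - \left(-180 + 9 \left(\left(-42\right) \frac{1}{16}\right) 31\right)} = \frac{1}{16164 + \left(\left(133 - \left(- \frac{189}{8}\right) 31\right) + 47\right)} = \frac{1}{16164 + \left(\left(133 + \frac{5859}{8}\right) + 47\right)} = \frac{1}{16164 + \left(\frac{6923}{8} + 47\right)} = \frac{1}{16164 + \frac{7299}{8}} = \frac{1}{\frac{136611}{8}} = \frac{8}{136611}$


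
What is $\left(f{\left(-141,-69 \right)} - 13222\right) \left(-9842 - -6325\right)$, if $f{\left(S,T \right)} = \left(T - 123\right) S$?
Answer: $-48710450$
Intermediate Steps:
$f{\left(S,T \right)} = S \left(-123 + T\right)$ ($f{\left(S,T \right)} = \left(-123 + T\right) S = S \left(-123 + T\right)$)
$\left(f{\left(-141,-69 \right)} - 13222\right) \left(-9842 - -6325\right) = \left(- 141 \left(-123 - 69\right) - 13222\right) \left(-9842 - -6325\right) = \left(\left(-141\right) \left(-192\right) - 13222\right) \left(-9842 + 6325\right) = \left(27072 - 13222\right) \left(-3517\right) = 13850 \left(-3517\right) = -48710450$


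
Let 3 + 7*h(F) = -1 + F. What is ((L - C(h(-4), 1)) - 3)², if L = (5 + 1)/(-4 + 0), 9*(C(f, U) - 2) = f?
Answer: 644809/15876 ≈ 40.615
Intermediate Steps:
h(F) = -4/7 + F/7 (h(F) = -3/7 + (-1 + F)/7 = -3/7 + (-⅐ + F/7) = -4/7 + F/7)
C(f, U) = 2 + f/9
L = -3/2 (L = 6/(-4) = 6*(-¼) = -3/2 ≈ -1.5000)
((L - C(h(-4), 1)) - 3)² = ((-3/2 - (2 + (-4/7 + (⅐)*(-4))/9)) - 3)² = ((-3/2 - (2 + (-4/7 - 4/7)/9)) - 3)² = ((-3/2 - (2 + (⅑)*(-8/7))) - 3)² = ((-3/2 - (2 - 8/63)) - 3)² = ((-3/2 - 1*118/63) - 3)² = ((-3/2 - 118/63) - 3)² = (-425/126 - 3)² = (-803/126)² = 644809/15876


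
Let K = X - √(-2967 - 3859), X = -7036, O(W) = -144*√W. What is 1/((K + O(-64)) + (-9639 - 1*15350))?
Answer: I/(1152 + √6826 - 32025*I) ≈ -3.1179e-5 + 1.202e-6*I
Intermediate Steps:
K = -7036 - I*√6826 (K = -7036 - √(-2967 - 3859) = -7036 - √(-6826) = -7036 - I*√6826 ≈ -7036.0 - 82.62*I)
1/((K + O(-64)) + (-9639 - 1*15350)) = 1/(((-7036 - I*√6826) - 1152*I) + (-9639 - 1*15350)) = 1/(((-7036 - I*√6826) - 1152*I) + (-9639 - 15350)) = 1/(((-7036 - I*√6826) - 1152*I) - 24989) = 1/((-7036 - 1152*I - I*√6826) - 24989) = 1/(-32025 - 1152*I - I*√6826)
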